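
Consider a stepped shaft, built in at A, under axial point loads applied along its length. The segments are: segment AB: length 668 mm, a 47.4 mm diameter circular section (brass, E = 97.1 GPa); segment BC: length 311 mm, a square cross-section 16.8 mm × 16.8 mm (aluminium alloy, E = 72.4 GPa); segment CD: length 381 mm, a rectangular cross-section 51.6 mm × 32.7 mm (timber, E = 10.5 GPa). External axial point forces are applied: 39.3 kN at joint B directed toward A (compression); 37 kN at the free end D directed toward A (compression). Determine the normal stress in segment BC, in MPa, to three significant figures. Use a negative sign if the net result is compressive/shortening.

Internal axial forces (sectioning from the free end, tension +): N_CD = -37 kN, N_BC = -37 kN, N_AB = -76.3 kN.
A_BC = 282.2 mm².
σ_BC = N_BC/A_BC = -37000/282.2 = -131.1 MPa.

-131 MPa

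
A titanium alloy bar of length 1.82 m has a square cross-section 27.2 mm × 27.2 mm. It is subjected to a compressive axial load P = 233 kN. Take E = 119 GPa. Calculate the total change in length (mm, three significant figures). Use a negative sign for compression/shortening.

-4.82 mm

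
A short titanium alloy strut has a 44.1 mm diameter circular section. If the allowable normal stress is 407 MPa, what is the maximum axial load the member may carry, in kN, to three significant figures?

A = 1527 mm².
P_max = σ_allow · A = 407 · 1527 = 621700 N = 621.7 kN.

622 kN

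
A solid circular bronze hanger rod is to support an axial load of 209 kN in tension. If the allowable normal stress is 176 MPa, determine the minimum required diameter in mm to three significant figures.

38.9 mm

Required area A ≥ P/σ_allow = 209000/176 = 1188 mm².
For a solid circular section, d ≥ √(4A/π) = 38.88 mm.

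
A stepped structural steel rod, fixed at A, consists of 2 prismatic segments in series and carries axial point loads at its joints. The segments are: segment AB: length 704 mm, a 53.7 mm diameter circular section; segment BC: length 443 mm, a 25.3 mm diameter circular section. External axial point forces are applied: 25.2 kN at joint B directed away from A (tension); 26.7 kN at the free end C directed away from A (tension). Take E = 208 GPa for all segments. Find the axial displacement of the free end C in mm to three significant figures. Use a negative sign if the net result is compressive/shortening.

0.191 mm

Internal axial forces (sectioning from the free end, tension +): N_BC = 26.7 kN, N_AB = 51.9 kN.
A_AB = 2265 mm².
A_BC = 502.7 mm².
δ_AB = 51900·704/(2265·208000) = 0.07756 mm
δ_BC = 26700·443/(502.7·208000) = 0.1131 mm
δ = Σδ_i = 0.1907 mm.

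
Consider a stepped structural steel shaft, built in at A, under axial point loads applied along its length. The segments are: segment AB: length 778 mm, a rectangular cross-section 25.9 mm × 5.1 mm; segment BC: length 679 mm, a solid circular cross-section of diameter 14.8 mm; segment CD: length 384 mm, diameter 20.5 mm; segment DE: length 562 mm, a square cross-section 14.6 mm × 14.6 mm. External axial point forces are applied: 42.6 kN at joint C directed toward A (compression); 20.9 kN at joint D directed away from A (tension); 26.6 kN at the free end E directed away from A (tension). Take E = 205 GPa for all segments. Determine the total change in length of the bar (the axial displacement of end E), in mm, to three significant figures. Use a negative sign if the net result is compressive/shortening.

0.847 mm

Internal axial forces (sectioning from the free end, tension +): N_DE = 26.6 kN, N_CD = 47.5 kN, N_BC = 4.9 kN, N_AB = 4.9 kN.
A_AB = 132.1 mm².
A_BC = 172 mm².
A_CD = 330.1 mm².
A_DE = 213.2 mm².
δ_AB = 4900·778/(132.1·205000) = 0.1408 mm
δ_BC = 4900·679/(172·205000) = 0.09434 mm
δ_CD = 47500·384/(330.1·205000) = 0.2696 mm
δ_DE = 26600·562/(213.2·205000) = 0.3421 mm
δ = Σδ_i = 0.8468 mm.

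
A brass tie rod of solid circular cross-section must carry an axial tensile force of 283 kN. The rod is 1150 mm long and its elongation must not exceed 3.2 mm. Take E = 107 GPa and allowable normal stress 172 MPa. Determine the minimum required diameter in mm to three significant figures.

Required area A ≥ P/σ_allow = 283000/172 = 1645 mm².
For a solid circular section, d ≥ √(4A/π) = 45.77 mm.
Elongation limit: A ≥ PL/(Eδ_allow) = 283000·1150/(107000·3.2) = 950.5 mm² ⇒ d ≥ 34.79 mm.
The stress limit governs.

45.8 mm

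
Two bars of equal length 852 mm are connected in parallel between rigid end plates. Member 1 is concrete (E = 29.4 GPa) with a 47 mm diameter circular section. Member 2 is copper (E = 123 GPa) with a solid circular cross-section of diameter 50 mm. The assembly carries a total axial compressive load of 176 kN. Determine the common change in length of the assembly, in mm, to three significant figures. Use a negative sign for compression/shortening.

A_1 = 1735 mm².
A_2 = 1963 mm².
Equal strain + equilibrium ⇒ each member carries load in proportion to AE: A₁E₁ = 51010000 N, A₂E₂ = 241500000 N, ΣAE = 292500000 N.
δ = PL/ΣAE = -176000·852/292500000 = -0.5126 mm.

-0.513 mm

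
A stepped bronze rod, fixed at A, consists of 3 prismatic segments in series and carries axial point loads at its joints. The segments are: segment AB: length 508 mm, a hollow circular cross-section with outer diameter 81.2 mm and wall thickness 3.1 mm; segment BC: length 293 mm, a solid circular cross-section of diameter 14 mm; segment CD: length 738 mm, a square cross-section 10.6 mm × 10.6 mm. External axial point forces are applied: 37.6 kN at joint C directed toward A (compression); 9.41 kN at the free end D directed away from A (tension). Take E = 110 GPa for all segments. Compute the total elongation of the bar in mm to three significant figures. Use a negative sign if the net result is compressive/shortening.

-0.0971 mm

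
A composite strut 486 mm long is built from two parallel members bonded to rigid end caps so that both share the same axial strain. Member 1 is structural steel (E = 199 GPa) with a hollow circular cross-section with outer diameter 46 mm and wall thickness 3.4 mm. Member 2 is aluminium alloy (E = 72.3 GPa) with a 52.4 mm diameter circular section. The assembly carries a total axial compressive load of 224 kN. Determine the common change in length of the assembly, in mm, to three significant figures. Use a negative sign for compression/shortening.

A_1 = 455 mm².
A_2 = 2157 mm².
Equal strain + equilibrium ⇒ each member carries load in proportion to AE: A₁E₁ = 90550000 N, A₂E₂ = 155900000 N, ΣAE = 246500000 N.
δ = PL/ΣAE = -224000·486/246500000 = -0.4417 mm.

-0.442 mm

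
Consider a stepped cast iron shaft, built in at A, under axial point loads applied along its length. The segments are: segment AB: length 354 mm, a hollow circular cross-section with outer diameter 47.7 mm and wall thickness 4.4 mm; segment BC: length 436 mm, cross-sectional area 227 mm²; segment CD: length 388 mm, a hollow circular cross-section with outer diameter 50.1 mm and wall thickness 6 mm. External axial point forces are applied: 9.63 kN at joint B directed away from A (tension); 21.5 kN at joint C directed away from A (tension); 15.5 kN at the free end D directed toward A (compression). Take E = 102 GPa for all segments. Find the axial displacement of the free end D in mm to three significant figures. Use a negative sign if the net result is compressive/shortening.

0.133 mm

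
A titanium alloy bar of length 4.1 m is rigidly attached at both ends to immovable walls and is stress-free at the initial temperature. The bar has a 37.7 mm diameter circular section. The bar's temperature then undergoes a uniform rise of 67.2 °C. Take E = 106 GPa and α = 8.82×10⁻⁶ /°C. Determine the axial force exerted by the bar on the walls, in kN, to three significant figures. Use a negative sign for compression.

-70.1 kN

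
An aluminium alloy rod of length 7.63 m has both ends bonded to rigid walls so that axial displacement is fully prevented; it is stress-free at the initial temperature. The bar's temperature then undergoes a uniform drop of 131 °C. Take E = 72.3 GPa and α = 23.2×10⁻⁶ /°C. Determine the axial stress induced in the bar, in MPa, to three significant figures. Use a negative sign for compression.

220 MPa

Free thermal expansion αLΔT = 23.2e-6 · 7630 · -131 = -23.19 mm.
The walls impose strain ε = −(-23.19)/7630 = 3.0392e-03; σ = Eε = 72300 · 3.0392e-03 = 219.7 MPa.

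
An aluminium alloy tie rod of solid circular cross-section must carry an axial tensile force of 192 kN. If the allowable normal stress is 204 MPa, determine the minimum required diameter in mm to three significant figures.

34.6 mm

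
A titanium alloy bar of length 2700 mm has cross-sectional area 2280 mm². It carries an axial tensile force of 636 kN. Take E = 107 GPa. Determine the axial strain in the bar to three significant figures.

σ = N/A = 278.9 MPa; ε = σ/E = 278.9/107000 = 2.607e-03.

0.00261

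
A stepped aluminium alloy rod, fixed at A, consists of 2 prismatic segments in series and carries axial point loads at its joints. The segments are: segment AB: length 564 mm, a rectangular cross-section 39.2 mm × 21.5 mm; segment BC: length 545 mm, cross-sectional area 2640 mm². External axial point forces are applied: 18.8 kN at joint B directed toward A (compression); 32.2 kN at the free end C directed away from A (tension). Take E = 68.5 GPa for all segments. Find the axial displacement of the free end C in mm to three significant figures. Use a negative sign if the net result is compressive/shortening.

0.228 mm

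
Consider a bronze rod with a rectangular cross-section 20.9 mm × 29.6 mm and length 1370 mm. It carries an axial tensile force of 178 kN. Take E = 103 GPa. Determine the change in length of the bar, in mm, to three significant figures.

A = 618.6 mm².
δ_mech = NL/(AE) = 178000·1370/(618.6·103000) = 3.827 mm.

3.83 mm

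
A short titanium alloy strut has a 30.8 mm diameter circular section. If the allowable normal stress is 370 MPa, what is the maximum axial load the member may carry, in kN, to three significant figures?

276 kN

A = 745.1 mm².
P_max = σ_allow · A = 370 · 745.1 = 275700 N = 275.7 kN.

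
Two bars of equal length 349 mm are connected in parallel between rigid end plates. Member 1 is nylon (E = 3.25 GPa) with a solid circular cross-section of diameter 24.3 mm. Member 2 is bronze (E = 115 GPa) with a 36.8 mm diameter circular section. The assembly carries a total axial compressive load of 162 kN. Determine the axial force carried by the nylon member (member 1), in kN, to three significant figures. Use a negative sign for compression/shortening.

A_1 = 463.8 mm².
A_2 = 1064 mm².
Equal strain + equilibrium ⇒ each member carries load in proportion to AE: A₁E₁ = 1507000 N, A₂E₂ = 122300000 N, ΣAE = 123800000 N.
F₁ = P·A₁E₁/ΣAE = -162000·1507000/123800000 = -1972 N.

-1.97 kN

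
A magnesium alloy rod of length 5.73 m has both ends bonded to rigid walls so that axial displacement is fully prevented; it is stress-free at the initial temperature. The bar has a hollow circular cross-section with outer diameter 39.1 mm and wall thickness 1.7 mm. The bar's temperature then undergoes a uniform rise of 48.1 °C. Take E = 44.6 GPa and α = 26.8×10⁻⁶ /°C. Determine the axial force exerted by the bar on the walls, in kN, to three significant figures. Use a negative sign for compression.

Free thermal expansion αLΔT = 26.8e-6 · 5730 · 48.1 = 7.386 mm.
The walls impose strain ε = −(7.386)/5730 = -1.2891e-03; σ = Eε = 44600 · -1.2891e-03 = -57.49 MPa.
Wall reaction R = σ·A = -57.49·199.7 = -11480 N = -11.48 kN.

-11.5 kN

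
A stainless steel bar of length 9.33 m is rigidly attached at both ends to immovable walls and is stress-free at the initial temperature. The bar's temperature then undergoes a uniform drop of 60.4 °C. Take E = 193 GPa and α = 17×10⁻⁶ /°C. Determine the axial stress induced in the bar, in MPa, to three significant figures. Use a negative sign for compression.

Free thermal expansion αLΔT = 17e-6 · 9330 · -60.4 = -9.58 mm.
The walls impose strain ε = −(-9.58)/9330 = 1.0268e-03; σ = Eε = 193000 · 1.0268e-03 = 198.2 MPa.

198 MPa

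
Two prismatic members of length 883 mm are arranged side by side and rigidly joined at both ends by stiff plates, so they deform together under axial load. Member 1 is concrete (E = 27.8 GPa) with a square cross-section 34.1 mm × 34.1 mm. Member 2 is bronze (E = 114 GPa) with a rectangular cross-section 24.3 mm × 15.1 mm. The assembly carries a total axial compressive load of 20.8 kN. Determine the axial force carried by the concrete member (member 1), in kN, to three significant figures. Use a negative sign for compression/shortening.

-9.07 kN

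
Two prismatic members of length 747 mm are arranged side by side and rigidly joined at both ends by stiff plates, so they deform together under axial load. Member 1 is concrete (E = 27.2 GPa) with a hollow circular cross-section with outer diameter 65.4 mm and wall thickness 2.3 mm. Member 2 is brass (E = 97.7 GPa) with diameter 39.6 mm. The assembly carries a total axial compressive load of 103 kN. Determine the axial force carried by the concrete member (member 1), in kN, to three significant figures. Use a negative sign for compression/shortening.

A_1 = 455.9 mm².
A_2 = 1232 mm².
Equal strain + equilibrium ⇒ each member carries load in proportion to AE: A₁E₁ = 12400000 N, A₂E₂ = 120300000 N, ΣAE = 132700000 N.
F₁ = P·A₁E₁/ΣAE = -103000·12400000/132700000 = -9624 N.

-9.62 kN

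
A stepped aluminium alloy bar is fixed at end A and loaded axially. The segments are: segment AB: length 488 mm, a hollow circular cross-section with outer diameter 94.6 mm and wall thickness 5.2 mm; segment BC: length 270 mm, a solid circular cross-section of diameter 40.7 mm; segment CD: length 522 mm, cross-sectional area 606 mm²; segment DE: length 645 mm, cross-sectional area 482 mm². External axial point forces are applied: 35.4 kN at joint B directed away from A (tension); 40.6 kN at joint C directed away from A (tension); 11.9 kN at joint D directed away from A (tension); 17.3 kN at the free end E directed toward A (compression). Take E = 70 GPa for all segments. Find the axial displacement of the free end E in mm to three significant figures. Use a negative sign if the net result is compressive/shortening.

Internal axial forces (sectioning from the free end, tension +): N_DE = -17.3 kN, N_CD = -5.4 kN, N_BC = 35.2 kN, N_AB = 70.6 kN.
A_AB = 1460 mm².
A_BC = 1301 mm².
δ_AB = 70600·488/(1460·70000) = 0.337 mm
δ_BC = 35200·270/(1301·70000) = 0.1044 mm
δ_CD = -5400·522/(606·70000) = -0.06645 mm
δ_DE = -17300·645/(482·70000) = -0.3307 mm
δ = Σδ_i = 0.04419 mm.

0.0442 mm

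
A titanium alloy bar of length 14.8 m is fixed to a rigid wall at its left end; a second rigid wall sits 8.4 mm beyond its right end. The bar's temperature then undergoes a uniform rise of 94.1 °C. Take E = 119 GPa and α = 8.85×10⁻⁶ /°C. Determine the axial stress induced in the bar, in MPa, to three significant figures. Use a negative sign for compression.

-31.6 MPa

Free thermal expansion αLΔT = 8.85e-6 · 14800 · 94.1 = 12.33 mm.
The walls engage after the gap closes; constrained expansion = 12.33 − 8.4 = 3.925 mm.
The walls impose strain ε = −(3.925)/14800 = -2.6522e-04; σ = Eε = 119000 · -2.6522e-04 = -31.56 MPa.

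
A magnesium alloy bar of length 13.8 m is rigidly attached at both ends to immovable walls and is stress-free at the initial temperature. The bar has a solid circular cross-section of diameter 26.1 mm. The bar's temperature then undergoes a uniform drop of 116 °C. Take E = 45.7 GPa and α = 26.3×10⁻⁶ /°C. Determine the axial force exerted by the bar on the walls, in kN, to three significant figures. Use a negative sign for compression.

74.6 kN

Free thermal expansion αLΔT = 26.3e-6 · 13800 · -116 = -42.1 mm.
The walls impose strain ε = −(-42.1)/13800 = 3.0508e-03; σ = Eε = 45700 · 3.0508e-03 = 139.4 MPa.
Wall reaction R = σ·A = 139.4·535 = 74590 N = 74.59 kN.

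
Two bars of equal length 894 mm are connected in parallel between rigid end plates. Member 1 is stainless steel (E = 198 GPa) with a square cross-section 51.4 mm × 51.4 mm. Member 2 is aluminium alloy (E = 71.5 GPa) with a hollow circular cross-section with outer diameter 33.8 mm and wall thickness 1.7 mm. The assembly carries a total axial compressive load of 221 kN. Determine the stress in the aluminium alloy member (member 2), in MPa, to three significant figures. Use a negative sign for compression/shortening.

-29.5 MPa

A_1 = 2642 mm².
A_2 = 171.4 mm².
Equal strain + equilibrium ⇒ each member carries load in proportion to AE: A₁E₁ = 523100000 N, A₂E₂ = 12260000 N, ΣAE = 535400000 N.
σ₂ = P·E₂/ΣAE = -221000·71500/535400000 = -29.52 MPa.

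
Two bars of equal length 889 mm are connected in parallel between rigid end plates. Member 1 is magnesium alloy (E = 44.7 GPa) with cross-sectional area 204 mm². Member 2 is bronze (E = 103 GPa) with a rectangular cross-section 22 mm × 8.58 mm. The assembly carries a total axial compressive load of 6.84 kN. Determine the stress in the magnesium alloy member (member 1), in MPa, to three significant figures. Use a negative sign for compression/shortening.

-10.7 MPa

A_2 = 188.8 mm².
Equal strain + equilibrium ⇒ each member carries load in proportion to AE: A₁E₁ = 9119000 N, A₂E₂ = 19440000 N, ΣAE = 28560000 N.
σ₁ = P·E₁/ΣAE = -6840·44700/28560000 = -10.71 MPa.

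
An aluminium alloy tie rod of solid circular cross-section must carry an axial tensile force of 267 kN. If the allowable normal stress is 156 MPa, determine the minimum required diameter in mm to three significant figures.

46.7 mm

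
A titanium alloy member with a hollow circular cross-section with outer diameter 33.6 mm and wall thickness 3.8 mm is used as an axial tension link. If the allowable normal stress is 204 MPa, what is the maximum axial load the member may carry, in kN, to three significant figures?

72.6 kN

A = 355.8 mm².
P_max = σ_allow · A = 204 · 355.8 = 72570 N = 72.57 kN.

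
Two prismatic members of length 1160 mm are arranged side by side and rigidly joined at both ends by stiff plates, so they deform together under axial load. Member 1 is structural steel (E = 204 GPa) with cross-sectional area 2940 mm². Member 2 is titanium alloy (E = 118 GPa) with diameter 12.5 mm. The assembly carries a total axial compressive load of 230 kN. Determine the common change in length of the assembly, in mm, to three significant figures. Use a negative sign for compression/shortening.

-0.434 mm

A_2 = 122.7 mm².
Equal strain + equilibrium ⇒ each member carries load in proportion to AE: A₁E₁ = 599800000 N, A₂E₂ = 14480000 N, ΣAE = 614200000 N.
δ = PL/ΣAE = -230000·1160/614200000 = -0.4344 mm.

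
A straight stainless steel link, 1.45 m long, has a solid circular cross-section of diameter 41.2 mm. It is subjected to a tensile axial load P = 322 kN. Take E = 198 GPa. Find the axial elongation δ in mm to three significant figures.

1.77 mm

A = 1333 mm².
δ_mech = NL/(AE) = 322000·1450/(1333·198000) = 1.769 mm.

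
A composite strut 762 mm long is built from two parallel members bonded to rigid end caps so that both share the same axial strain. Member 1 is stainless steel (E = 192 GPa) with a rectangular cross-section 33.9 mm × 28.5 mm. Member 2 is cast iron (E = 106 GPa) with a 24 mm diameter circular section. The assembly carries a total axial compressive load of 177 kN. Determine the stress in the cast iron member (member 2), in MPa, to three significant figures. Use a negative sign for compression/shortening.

A_1 = 966.1 mm².
A_2 = 452.4 mm².
Equal strain + equilibrium ⇒ each member carries load in proportion to AE: A₁E₁ = 185500000 N, A₂E₂ = 47950000 N, ΣAE = 233500000 N.
σ₂ = P·E₂/ΣAE = -177000·106000/233500000 = -80.37 MPa.

-80.4 MPa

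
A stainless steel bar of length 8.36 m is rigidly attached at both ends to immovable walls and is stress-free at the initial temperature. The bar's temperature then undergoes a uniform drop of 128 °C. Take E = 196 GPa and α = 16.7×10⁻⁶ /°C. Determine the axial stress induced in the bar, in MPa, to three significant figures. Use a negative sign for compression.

419 MPa

Free thermal expansion αLΔT = 16.7e-6 · 8360 · -128 = -17.87 mm.
The walls impose strain ε = −(-17.87)/8360 = 2.1376e-03; σ = Eε = 196000 · 2.1376e-03 = 419 MPa.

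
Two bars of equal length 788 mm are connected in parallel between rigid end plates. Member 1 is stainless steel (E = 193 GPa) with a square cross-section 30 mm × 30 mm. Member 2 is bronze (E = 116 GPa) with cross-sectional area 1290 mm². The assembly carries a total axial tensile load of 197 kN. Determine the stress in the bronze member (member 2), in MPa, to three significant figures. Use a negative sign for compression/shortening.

70.7 MPa

A_1 = 900 mm².
Equal strain + equilibrium ⇒ each member carries load in proportion to AE: A₁E₁ = 173700000 N, A₂E₂ = 149600000 N, ΣAE = 323300000 N.
σ₂ = P·E₂/ΣAE = 197000·116000/323300000 = 70.67 MPa.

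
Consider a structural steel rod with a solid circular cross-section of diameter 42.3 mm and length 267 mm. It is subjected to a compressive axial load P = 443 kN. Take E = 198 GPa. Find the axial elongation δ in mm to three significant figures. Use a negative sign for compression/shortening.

-0.425 mm

A = 1405 mm².
δ_mech = NL/(AE) = -443000·267/(1405·198000) = -0.4251 mm.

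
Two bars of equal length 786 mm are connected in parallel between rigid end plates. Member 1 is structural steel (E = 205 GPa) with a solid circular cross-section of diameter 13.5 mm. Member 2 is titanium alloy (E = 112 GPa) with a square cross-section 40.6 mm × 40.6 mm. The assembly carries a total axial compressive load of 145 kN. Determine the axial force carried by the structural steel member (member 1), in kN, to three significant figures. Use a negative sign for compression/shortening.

A_1 = 143.1 mm².
A_2 = 1648 mm².
Equal strain + equilibrium ⇒ each member carries load in proportion to AE: A₁E₁ = 29340000 N, A₂E₂ = 184600000 N, ΣAE = 214000000 N.
F₁ = P·A₁E₁/ΣAE = -145000·29340000/214000000 = -19890 N.

-19.9 kN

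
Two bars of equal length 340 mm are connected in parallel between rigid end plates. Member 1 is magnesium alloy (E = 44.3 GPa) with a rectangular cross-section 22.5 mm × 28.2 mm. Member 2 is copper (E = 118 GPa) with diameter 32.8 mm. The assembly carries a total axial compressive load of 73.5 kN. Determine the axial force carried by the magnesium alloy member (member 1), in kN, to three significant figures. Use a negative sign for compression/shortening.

-16.2 kN

A_1 = 634.5 mm².
A_2 = 845 mm².
Equal strain + equilibrium ⇒ each member carries load in proportion to AE: A₁E₁ = 28110000 N, A₂E₂ = 99710000 N, ΣAE = 127800000 N.
F₁ = P·A₁E₁/ΣAE = -73500·28110000/127800000 = -16160 N.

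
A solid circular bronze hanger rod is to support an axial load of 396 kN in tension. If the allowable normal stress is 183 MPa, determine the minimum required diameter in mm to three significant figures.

52.5 mm

Required area A ≥ P/σ_allow = 396000/183 = 2164 mm².
For a solid circular section, d ≥ √(4A/π) = 52.49 mm.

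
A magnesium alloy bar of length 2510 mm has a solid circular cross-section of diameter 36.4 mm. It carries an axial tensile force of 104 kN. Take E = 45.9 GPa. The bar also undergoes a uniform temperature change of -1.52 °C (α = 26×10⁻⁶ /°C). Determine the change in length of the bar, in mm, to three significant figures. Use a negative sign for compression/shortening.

5.37 mm

A = 1041 mm².
δ_mech = NL/(AE) = 104000·2510/(1041·45900) = 5.465 mm.
δ_thermal = αLΔT = 26e-6·2510·-1.52 = -0.0992 mm.
δ = δ_mech + δ_thermal = 5.366 mm.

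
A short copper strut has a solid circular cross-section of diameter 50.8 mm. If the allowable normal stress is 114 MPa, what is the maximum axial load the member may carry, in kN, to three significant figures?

231 kN

A = 2027 mm².
P_max = σ_allow · A = 114 · 2027 = 231100 N = 231.1 kN.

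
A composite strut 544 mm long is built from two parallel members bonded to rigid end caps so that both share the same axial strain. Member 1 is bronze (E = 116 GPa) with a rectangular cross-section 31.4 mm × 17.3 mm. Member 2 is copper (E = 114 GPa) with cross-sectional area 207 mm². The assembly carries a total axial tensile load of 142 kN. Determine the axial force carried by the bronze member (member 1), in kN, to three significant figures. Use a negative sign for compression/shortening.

103 kN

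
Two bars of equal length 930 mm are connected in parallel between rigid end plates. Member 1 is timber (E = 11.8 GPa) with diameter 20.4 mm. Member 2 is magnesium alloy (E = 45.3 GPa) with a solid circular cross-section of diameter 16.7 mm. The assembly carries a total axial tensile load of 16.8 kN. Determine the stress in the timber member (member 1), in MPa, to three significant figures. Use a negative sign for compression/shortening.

14.4 MPa

A_1 = 326.9 mm².
A_2 = 219 mm².
Equal strain + equilibrium ⇒ each member carries load in proportion to AE: A₁E₁ = 3857000 N, A₂E₂ = 9922000 N, ΣAE = 13780000 N.
σ₁ = P·E₁/ΣAE = 16800·11800/13780000 = 14.39 MPa.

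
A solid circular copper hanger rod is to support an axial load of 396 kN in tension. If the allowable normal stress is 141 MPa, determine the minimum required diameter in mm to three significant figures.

Required area A ≥ P/σ_allow = 396000/141 = 2809 mm².
For a solid circular section, d ≥ √(4A/π) = 59.8 mm.

59.8 mm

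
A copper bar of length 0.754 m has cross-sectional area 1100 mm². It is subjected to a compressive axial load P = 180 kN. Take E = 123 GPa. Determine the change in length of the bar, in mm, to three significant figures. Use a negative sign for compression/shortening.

δ_mech = NL/(AE) = -180000·754/(1100·123000) = -1.003 mm.

-1.00 mm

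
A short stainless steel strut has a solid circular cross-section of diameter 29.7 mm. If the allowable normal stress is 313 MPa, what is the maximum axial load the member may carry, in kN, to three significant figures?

217 kN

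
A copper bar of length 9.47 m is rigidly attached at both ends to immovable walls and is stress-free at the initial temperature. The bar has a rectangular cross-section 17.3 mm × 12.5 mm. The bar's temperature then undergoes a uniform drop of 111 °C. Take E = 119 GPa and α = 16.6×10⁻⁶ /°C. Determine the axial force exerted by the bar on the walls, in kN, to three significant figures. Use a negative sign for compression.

Free thermal expansion αLΔT = 16.6e-6 · 9470 · -111 = -17.45 mm.
The walls impose strain ε = −(-17.45)/9470 = 1.8426e-03; σ = Eε = 119000 · 1.8426e-03 = 219.3 MPa.
Wall reaction R = σ·A = 219.3·216.2 = 47420 N = 47.42 kN.

47.4 kN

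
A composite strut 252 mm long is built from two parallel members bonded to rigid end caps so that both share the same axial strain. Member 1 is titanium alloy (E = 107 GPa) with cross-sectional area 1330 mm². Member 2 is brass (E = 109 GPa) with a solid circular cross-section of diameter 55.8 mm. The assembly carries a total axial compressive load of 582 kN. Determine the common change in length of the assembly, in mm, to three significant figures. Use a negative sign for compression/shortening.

-0.359 mm

A_2 = 2445 mm².
Equal strain + equilibrium ⇒ each member carries load in proportion to AE: A₁E₁ = 142300000 N, A₂E₂ = 266600000 N, ΣAE = 408900000 N.
δ = PL/ΣAE = -582000·252/408900000 = -0.3587 mm.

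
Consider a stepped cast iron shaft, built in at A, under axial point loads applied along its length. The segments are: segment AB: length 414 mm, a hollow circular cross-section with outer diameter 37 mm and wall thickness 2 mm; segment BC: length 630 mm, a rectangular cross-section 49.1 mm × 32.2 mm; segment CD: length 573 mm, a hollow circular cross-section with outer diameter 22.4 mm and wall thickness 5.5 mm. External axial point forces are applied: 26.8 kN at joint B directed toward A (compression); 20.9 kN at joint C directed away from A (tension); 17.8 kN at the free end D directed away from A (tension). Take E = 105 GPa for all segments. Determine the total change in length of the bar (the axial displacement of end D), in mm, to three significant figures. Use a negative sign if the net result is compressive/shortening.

0.693 mm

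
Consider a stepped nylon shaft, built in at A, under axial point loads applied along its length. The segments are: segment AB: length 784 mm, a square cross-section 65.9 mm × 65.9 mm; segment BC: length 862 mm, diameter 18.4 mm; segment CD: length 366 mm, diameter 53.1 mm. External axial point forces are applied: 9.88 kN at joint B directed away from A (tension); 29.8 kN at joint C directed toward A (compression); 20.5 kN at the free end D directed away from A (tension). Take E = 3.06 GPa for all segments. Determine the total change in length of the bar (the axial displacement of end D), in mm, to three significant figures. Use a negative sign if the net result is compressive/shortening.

-8.71 mm

Internal axial forces (sectioning from the free end, tension +): N_CD = 20.5 kN, N_BC = -9.3 kN, N_AB = 0.58 kN.
A_AB = 4343 mm².
A_BC = 265.9 mm².
A_CD = 2215 mm².
δ_AB = 580·784/(4343·3060) = 0.03422 mm
δ_BC = -9300·862/(265.9·3060) = -9.852 mm
δ_CD = 20500·366/(2215·3060) = 1.107 mm
δ = Σδ_i = -8.711 mm.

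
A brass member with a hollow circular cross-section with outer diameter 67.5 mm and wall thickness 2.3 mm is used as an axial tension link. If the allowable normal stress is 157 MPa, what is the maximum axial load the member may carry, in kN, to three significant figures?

74.0 kN

A = 471.1 mm².
P_max = σ_allow · A = 157 · 471.1 = 73960 N = 73.96 kN.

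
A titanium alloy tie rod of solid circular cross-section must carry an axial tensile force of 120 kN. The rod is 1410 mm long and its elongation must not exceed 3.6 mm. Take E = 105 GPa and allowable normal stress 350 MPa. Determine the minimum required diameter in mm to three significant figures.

Required area A ≥ P/σ_allow = 120000/350 = 342.9 mm².
For a solid circular section, d ≥ √(4A/π) = 20.89 mm.
Elongation limit: A ≥ PL/(Eδ_allow) = 120000·1410/(105000·3.6) = 447.6 mm² ⇒ d ≥ 23.87 mm.
The elongation limit governs.

23.9 mm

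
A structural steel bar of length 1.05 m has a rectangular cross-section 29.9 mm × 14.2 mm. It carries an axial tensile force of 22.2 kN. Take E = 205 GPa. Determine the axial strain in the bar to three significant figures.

2.55e-04

A = 424.6 mm².
σ = N/A = 52.29 MPa; ε = σ/E = 52.29/205000 = 2.551e-04.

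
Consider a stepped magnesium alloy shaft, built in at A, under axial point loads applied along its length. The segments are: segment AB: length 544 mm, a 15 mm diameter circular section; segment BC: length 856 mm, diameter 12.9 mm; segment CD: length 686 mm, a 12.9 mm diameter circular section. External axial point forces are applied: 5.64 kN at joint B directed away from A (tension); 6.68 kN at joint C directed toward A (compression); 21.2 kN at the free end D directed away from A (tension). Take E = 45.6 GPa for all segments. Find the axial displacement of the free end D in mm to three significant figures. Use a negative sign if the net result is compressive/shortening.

Internal axial forces (sectioning from the free end, tension +): N_CD = 21.2 kN, N_BC = 14.52 kN, N_AB = 20.16 kN.
A_AB = 176.7 mm².
A_BC = 130.7 mm².
A_CD = 130.7 mm².
δ_AB = 20160·544/(176.7·45600) = 1.361 mm
δ_BC = 14520·856/(130.7·45600) = 2.085 mm
δ_CD = 21200·686/(130.7·45600) = 2.44 mm
δ = Σδ_i = 5.887 mm.

5.89 mm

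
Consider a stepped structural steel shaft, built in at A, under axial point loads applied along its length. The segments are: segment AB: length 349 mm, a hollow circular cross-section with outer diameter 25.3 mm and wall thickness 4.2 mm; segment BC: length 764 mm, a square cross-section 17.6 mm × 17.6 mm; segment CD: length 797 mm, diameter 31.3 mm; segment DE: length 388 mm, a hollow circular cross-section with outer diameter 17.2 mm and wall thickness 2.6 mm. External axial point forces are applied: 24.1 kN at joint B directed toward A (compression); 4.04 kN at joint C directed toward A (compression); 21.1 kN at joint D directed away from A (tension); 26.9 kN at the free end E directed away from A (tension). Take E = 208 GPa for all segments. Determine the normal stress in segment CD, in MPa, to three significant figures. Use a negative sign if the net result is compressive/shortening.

62.4 MPa

Internal axial forces (sectioning from the free end, tension +): N_DE = 26.9 kN, N_CD = 48 kN, N_BC = 43.96 kN, N_AB = 19.86 kN.
A_CD = 769.4 mm².
σ_CD = N_CD/A_CD = 48000/769.4 = 62.38 MPa.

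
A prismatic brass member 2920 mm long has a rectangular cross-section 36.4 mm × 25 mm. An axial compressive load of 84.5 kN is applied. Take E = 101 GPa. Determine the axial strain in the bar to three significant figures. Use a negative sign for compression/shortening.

A = 910 mm².
σ = N/A = -92.86 MPa; ε = σ/E = -92.86/101000 = -9.194e-04.

-9.19e-04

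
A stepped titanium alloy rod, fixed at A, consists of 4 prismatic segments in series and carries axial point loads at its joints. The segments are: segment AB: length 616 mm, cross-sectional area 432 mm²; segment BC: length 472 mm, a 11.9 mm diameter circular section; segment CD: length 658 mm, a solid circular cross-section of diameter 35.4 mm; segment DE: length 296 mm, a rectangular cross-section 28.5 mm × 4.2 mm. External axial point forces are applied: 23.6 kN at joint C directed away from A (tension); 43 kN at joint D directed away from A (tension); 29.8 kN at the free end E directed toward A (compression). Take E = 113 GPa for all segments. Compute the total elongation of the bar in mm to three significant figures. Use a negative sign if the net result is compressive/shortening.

Internal axial forces (sectioning from the free end, tension +): N_DE = -29.8 kN, N_CD = 13.2 kN, N_BC = 36.8 kN, N_AB = 36.8 kN.
A_BC = 111.2 mm².
A_CD = 984.2 mm².
A_DE = 119.7 mm².
δ_AB = 36800·616/(432·113000) = 0.4644 mm
δ_BC = 36800·472/(111.2·113000) = 1.382 mm
δ_CD = 13200·658/(984.2·113000) = 0.0781 mm
δ_DE = -29800·296/(119.7·113000) = -0.6521 mm
δ = Σδ_i = 1.272 mm.

1.27 mm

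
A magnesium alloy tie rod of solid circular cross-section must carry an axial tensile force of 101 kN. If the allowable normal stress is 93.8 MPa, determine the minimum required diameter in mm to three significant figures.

37.0 mm

Required area A ≥ P/σ_allow = 101000/93.8 = 1077 mm².
For a solid circular section, d ≥ √(4A/π) = 37.03 mm.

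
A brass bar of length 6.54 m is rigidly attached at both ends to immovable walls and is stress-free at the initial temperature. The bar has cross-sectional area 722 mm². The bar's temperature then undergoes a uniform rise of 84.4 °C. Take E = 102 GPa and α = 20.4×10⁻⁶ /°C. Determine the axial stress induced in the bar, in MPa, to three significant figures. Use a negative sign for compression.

Free thermal expansion αLΔT = 20.4e-6 · 6540 · 84.4 = 11.26 mm.
The walls impose strain ε = −(11.26)/6540 = -1.7218e-03; σ = Eε = 102000 · -1.7218e-03 = -175.6 MPa.

-176 MPa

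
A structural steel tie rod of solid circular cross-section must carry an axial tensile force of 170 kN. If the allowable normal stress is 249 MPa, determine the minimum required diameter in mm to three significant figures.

29.5 mm

Required area A ≥ P/σ_allow = 170000/249 = 682.7 mm².
For a solid circular section, d ≥ √(4A/π) = 29.48 mm.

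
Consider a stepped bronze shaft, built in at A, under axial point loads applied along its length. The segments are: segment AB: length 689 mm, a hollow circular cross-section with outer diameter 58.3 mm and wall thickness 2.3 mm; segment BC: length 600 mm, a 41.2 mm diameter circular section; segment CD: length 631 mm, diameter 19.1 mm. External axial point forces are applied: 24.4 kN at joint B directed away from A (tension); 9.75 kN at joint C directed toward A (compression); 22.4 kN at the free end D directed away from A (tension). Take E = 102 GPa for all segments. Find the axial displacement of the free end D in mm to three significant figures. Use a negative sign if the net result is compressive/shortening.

Internal axial forces (sectioning from the free end, tension +): N_CD = 22.4 kN, N_BC = 12.65 kN, N_AB = 37.05 kN.
A_AB = 404.6 mm².
A_BC = 1333 mm².
A_CD = 286.5 mm².
δ_AB = 37050·689/(404.6·102000) = 0.6185 mm
δ_BC = 12650·600/(1333·102000) = 0.05582 mm
δ_CD = 22400·631/(286.5·102000) = 0.4836 mm
δ = Σδ_i = 1.158 mm.

1.16 mm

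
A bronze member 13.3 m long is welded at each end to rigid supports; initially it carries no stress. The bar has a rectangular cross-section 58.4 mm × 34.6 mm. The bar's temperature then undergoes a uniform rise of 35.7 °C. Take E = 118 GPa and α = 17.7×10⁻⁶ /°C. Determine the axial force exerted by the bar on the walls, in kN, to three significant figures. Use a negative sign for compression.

Free thermal expansion αLΔT = 17.7e-6 · 13300 · 35.7 = 8.404 mm.
The walls impose strain ε = −(8.404)/13300 = -6.3189e-04; σ = Eε = 118000 · -6.3189e-04 = -74.56 MPa.
Wall reaction R = σ·A = -74.56·2021 = -150700 N = -150.7 kN.

-151 kN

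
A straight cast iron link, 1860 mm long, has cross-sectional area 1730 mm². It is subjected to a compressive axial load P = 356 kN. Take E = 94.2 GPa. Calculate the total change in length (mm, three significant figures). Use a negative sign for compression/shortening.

δ_mech = NL/(AE) = -356000·1860/(1730·94200) = -4.063 mm.

-4.06 mm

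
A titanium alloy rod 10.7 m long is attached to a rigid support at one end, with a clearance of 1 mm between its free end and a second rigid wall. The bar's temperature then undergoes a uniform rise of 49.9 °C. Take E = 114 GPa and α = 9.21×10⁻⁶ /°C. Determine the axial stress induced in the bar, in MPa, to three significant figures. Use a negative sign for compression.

-41.7 MPa

Free thermal expansion αLΔT = 9.21e-6 · 10700 · 49.9 = 4.917 mm.
The walls engage after the gap closes; constrained expansion = 4.917 − 1 = 3.917 mm.
The walls impose strain ε = −(3.917)/10700 = -3.6612e-04; σ = Eε = 114000 · -3.6612e-04 = -41.74 MPa.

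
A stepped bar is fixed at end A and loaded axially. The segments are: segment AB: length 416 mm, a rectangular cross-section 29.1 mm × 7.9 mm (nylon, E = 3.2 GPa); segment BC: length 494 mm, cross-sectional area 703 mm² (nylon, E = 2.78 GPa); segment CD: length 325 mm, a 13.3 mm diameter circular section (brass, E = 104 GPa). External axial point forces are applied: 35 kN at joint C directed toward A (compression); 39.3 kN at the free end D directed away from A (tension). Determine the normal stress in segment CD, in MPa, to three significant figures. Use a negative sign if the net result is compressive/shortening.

283 MPa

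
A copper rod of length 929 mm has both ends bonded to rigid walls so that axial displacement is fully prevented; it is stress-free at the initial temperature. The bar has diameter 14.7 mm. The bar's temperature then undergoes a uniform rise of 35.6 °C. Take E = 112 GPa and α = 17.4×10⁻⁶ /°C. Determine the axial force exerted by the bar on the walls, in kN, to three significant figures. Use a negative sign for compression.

-11.8 kN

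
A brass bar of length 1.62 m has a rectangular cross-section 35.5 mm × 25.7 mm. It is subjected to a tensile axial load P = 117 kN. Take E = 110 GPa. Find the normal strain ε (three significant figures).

A = 912.4 mm².
σ = N/A = 128.2 MPa; ε = σ/E = 128.2/110000 = 1.166e-03.

0.00117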